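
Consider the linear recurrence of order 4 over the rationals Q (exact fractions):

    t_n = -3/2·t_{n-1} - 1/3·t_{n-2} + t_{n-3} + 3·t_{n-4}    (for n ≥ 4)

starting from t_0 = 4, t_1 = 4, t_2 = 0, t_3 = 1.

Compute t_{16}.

t_4 = -3/2·1 + -1/3·0 + 1·4 + 3·4 = 29/2
t_5 = -3/2·29/2 + -1/3·1 + 1·0 + 3·4 = -121/12
t_6 = -3/2·-121/12 + -1/3·29/2 + 1·1 + 3·0 = 271/24
t_7 = -3/2·271/24 + -1/3·-121/12 + 1·29/2 + 3·1 = 565/144
t_8 = -3/2·565/144 + -1/3·271/24 + 1·-121/12 + 3·29/2 = 6845/288
t_9 = -3/2·6845/288 + -1/3·565/144 + 1·271/24 + 3·-121/12 = -96625/1728
t_10 = -3/2·-96625/1728 + -1/3·6845/288 + 1·565/144 + 3·271/24 = 393127/3456
t_11 = -3/2·393127/3456 + -1/3·-96625/1728 + 1·6845/288 + 3·565/144 = -2414723/20736
t_12 = -3/2·-2414723/20736 + -1/3·393127/3456 + 1·-96625/1728 + 3·6845/288 = 6309701/41472
t_13 = -3/2·6309701/41472 + -1/3·-2414723/20736 + 1·393127/3456 + 3·-96625/1728 = -60565273/248832
t_14 = -3/2·-60565273/248832 + -1/3·6309701/41472 + 1·-2414723/20736 + 3·393127/3456 = 268334527/497664
t_15 = -3/2·268334527/497664 + -1/3·-60565273/248832 + 1·6309701/41472 + 3·-2414723/20736 = -2761611515/2985984
t_16 = -3/2·-2761611515/2985984 + -1/3·268334527/497664 + 1·-60565273/248832 + 3·6309701/41472 = 8483720717/5971968

8483720717/5971968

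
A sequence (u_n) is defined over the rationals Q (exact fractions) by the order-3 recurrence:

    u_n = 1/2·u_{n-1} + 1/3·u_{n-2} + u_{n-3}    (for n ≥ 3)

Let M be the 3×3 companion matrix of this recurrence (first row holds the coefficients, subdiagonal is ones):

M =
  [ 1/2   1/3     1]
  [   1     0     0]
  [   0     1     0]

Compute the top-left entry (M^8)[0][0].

(M^8)[0][0] is the top entry after applying M 8 times to the unit state (1, 0, 0). Equivalently it is h_{10} for the auxiliary sequence (h_n) obeying the same recurrence with h_2 = 1 and h_i = 0 for 0 ≤ i < 2:
h_3 = 1/2·1 + 1/3·0 + 1·0 = 1/2
h_4 = 1/2·1/2 + 1/3·1 + 1·0 = 7/12
h_5 = 1/2·7/12 + 1/3·1/2 + 1·1 = 35/24
h_6 = 1/2·35/24 + 1/3·7/12 + 1·1/2 = 205/144
h_7 = 1/2·205/144 + 1/3·35/24 + 1·7/12 = 57/32
h_8 = 1/2·57/32 + 1/3·205/144 + 1·35/24 = 4879/1728
h_9 = 1/2·4879/1728 + 1/3·57/32 + 1·205/144 = 11851/3456
h_10 = 1/2·11851/3456 + 1/3·4879/1728 + 1·57/32 = 92005/20736

92005/20736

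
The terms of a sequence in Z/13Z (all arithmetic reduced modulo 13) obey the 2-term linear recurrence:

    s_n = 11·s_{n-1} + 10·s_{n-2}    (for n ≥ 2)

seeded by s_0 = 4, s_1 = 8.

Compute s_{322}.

10

s_2 = 11·8 + 10·4 = 11
s_3 = 11·11 + 10·8 = 6
s_4 = 11·6 + 10·11 = 7
s_5 = 11·7 + 10·6 = 7
s_6 = 11·7 + 10·7 = 4
s_7 = 11·4 + 10·7 = 10
s_8 = 11·10 + 10·4 = 7
s_9 = 11·7 + 10·10 = 8
s_10 = 11·8 + 10·7 = 2
s_11 = 11·2 + 10·8 = 11
s_12 = 11·11 + 10·2 = 11
s_13 = 11·11 + 10·11 = 10
s_14 = 11·10 + 10·11 = 12
s_15 = 11·12 + 10·10 = 11
s_16 = 11·11 + 10·12 = 7
s_17 = 11·7 + 10·11 = 5
s_18 = 11·5 + 10·7 = 8
s_19 = 11·8 + 10·5 = 8
s_20 = 11·8 + 10·8 = 12
s_21 = 11·12 + 10·8 = 4
s_22 = 11·4 + 10·12 = 8
(s_21, s_22) = (4, 8) = (s_0, s_1), so the sequence has period 21.
322 ≡ 7 (mod 21), hence s_322 = s_7 = 10.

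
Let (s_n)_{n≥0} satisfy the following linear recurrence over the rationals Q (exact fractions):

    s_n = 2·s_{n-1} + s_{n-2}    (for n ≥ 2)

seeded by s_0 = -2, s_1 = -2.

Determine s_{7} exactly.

-478

s_2 = 2·-2 + 1·-2 = -6
s_3 = 2·-6 + 1·-2 = -14
s_4 = 2·-14 + 1·-6 = -34
s_5 = 2·-34 + 1·-14 = -82
s_6 = 2·-82 + 1·-34 = -198
s_7 = 2·-198 + 1·-82 = -478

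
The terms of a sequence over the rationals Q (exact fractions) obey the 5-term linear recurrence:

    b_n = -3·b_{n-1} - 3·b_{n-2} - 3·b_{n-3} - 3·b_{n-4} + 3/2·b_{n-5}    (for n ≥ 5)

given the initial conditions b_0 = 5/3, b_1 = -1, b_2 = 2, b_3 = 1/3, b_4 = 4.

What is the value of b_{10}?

b_5 = -3·4 + -3·1/3 + -3·2 + -3·-1 + 3/2·5/3 = -27/2
b_6 = -3·-27/2 + -3·4 + -3·1/3 + -3·2 + 3/2·-1 = 20
b_7 = -3·20 + -3·-27/2 + -3·4 + -3·1/3 + 3/2·2 = -59/2
b_8 = -3·-59/2 + -3·20 + -3·-27/2 + -3·4 + 3/2·1/3 = 115/2
b_9 = -3·115/2 + -3·-59/2 + -3·20 + -3·-27/2 + 3/2·4 = -195/2
b_10 = -3·-195/2 + -3·115/2 + -3·-59/2 + -3·20 + 3/2·-27/2 = 513/4

513/4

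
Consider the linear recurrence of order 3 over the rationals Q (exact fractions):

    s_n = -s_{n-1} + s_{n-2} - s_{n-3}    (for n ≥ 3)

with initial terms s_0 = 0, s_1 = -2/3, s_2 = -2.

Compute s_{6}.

s_3 = -1·-2 + 1·-2/3 + -1·0 = 4/3
s_4 = -1·4/3 + 1·-2 + -1·-2/3 = -8/3
s_5 = -1·-8/3 + 1·4/3 + -1·-2 = 6
s_6 = -1·6 + 1·-8/3 + -1·4/3 = -10

-10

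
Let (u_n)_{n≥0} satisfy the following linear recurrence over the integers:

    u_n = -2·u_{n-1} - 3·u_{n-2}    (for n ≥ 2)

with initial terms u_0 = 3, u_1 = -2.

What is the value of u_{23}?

u_2 = -2·-2 + -3·3 = -5
u_3 = -2·-5 + -3·-2 = 16
u_4 = -2·16 + -3·-5 = -17
u_5 = -2·-17 + -3·16 = -14
u_6 = -2·-14 + -3·-17 = 79
u_7 = -2·79 + -3·-14 = -116
u_8 = -2·-116 + -3·79 = -5
u_9 = -2·-5 + -3·-116 = 358
u_10 = -2·358 + -3·-5 = -701
u_11 = -2·-701 + -3·358 = 328
u_12 = -2·328 + -3·-701 = 1447
u_13 = -2·1447 + -3·328 = -3878
u_14 = -2·-3878 + -3·1447 = 3415
u_15 = -2·3415 + -3·-3878 = 4804
u_16 = -2·4804 + -3·3415 = -19853
u_17 = -2·-19853 + -3·4804 = 25294
u_18 = -2·25294 + -3·-19853 = 8971
u_19 = -2·8971 + -3·25294 = -93824
u_20 = -2·-93824 + -3·8971 = 160735
u_21 = -2·160735 + -3·-93824 = -39998
u_22 = -2·-39998 + -3·160735 = -402209
u_23 = -2·-402209 + -3·-39998 = 924412

924412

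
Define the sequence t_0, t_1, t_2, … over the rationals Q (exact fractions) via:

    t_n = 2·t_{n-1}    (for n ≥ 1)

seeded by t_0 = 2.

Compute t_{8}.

512

t_1 = 2·2 = 4
t_2 = 2·4 = 8
t_3 = 2·8 = 16
t_4 = 2·16 = 32
t_5 = 2·32 = 64
t_6 = 2·64 = 128
t_7 = 2·128 = 256
t_8 = 2·256 = 512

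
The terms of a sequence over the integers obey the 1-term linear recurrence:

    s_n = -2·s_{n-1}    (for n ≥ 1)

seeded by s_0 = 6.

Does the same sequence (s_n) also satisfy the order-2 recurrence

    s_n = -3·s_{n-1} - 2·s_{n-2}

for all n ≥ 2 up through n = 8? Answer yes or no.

Terms s_0..s_8: 6, -12, 24, -48, 96, -192, 384, -768, 1536
n=2: candidate gives 24, actual s_2 = 24 ✓
n=3: candidate gives -48, actual s_3 = -48 ✓
n=4: candidate gives 96, actual s_4 = 96 ✓
n=5: candidate gives -192, actual s_5 = -192 ✓
n=6: candidate gives 384, actual s_6 = 384 ✓
n=7: candidate gives -768, actual s_7 = -768 ✓
n=8: candidate gives 1536, actual s_8 = 1536 ✓

yes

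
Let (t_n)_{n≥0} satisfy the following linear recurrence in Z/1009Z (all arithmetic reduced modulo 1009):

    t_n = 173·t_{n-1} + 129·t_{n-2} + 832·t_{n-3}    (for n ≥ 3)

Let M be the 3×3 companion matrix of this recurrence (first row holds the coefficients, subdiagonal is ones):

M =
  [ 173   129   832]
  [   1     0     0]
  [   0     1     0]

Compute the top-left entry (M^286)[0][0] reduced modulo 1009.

(M^286)[0][0] is the top entry after applying M 286 times to the unit state (1, 0, 0). Equivalently it is h_{288} for the auxiliary sequence (h_n) obeying the same recurrence with h_2 = 1 and h_i = 0 for 0 ≤ i < 2:
h_3 = 173·1 + 129·0 + 832·0 = 173
h_4 = 173·173 + 129·1 + 832·0 = 797
h_5 = 173·797 + 129·173 + 832·1 = 599
h_6 = 173·599 + 129·797 + 832·173 = 253
h_7 = 173·253 + 129·599 + 832·797 = 151
h_8 = 173·151 + 129·253 + 832·599 = 160
Continuing the recurrence:
  h_9 = 360;  h_10 = 698;  h_11 = 641;  h_12 = 1000;  h_13 = 973;  h_14 = 234
  h_15 = 98;  h_16 = 35;  h_17 = 486;  h_18 = 617;  h_19 = 791;  h_20 = 253
  h_21 = 275;  h_22 = 745;  h_23 = 517;  h_24 = 656;  h_25 = 893;  h_26 = 290
  h_27 = 823;  h_28 = 539;  h_29 = 770;  h_30 = 566;  h_31 = 945;  h_32 = 318
  h_33 = 53;  h_34 = 979;  h_35 = 856;  h_36 = 640;  h_37 = 438;  h_38 = 768
  h_39 = 411;  h_40 = 830;  h_41 = 133;  h_42 = 828;  h_43 = 374;  h_44 = 659
  h_45 = 562;  h_46 = 4;  h_47 = 943;  h_48 = 614;  h_49 = 136;  h_50 = 399
  h_51 = 91;  h_52 = 764;  h_53 = 640;  h_54 = 450;  h_55 = 966;  h_56 = 898
  h_57 = 536;  h_58 = 255;  h_59 = 727;  h_60 = 227;  h_61 = 136;  h_62 = 816
  h_63 = 480;  h_64 = 774;  h_65 = 940;  h_66 = 931;  h_67 = 29;  h_68 = 105
  h_69 = 397;  h_70 = 409;  h_71 = 467;  h_72 = 725;  h_73 = 267;  h_74 = 553
  h_75 = 778;  h_76 = 259;  h_77 = 874;  h_78 = 493;  h_79 = 842;  h_80 = 79
  h_81 = 718;  h_82 = 506;  h_83 = 701;  h_84 = 939;  h_85 = 865;  h_86 = 394
  h_87 = 427;  h_88 = 853;  h_89 = 735;  h_90 = 173;  h_91 = 1006;  h_92 = 675
  h_93 = 2;  h_94 = 169;  h_95 = 830;  h_96 = 570;  h_97 = 201;  h_98 = 744
  h_99 = 274;  h_100 = 847;  h_101 = 748;  h_102 = 477;  h_103 = 842;  h_104 = 137
  h_105 = 467;  h_106 = 889;  h_107 = 99;  h_108 = 717;  h_109 = 648;  h_110 = 409
  h_111 = 197;  h_112 = 398;  h_113 = 685;  h_114 = 781;  h_115 = 673;  h_116 = 78
  h_117 = 416;  h_118 = 242;  h_119 = 1004;  h_120 = 108;  h_121 = 430;  h_122 = 415
  h_123 = 186;  h_124 = 522;  h_125 = 485;  h_126 = 268;  h_127 = 391;  h_128 = 226
  h_129 = 732;  h_130 = 818;  h_131 = 194;  h_132 = 439;  h_133 = 583;  h_134 = 54
  h_135 = 792;  h_136 = 431;  h_137 = 688;  h_138 = 133;  h_139 = 159;  h_140 = 581
  h_141 = 619;  h_142 = 525;  h_143 = 236;  h_144 = 1008;  h_145 = 913;  h_146 = 13
  h_147 = 132;  h_148 = 136;  h_149 = 922;  h_150 = 318;  h_151 = 548;  h_152 = 884
  h_153 = 853;  h_154 = 142;  h_155 = 333;  h_156 = 621;  h_157 = 140;  h_158 = 992
  h_159 = 48;  h_160 = 502;  h_161 = 192;  h_162 = 686;  h_163 = 106;  h_164 = 200
  h_165 = 509;  h_166 = 249;  h_167 = 690;  h_168 = 858;  h_169 = 652;  h_170 = 448
  h_171 = 665;  h_172 = 929;  h_173 = 721;  h_174 = 744;  h_175 = 784;  h_176 = 64
  h_177 = 700;  h_178 = 678;  h_179 = 520;  h_180 = 45;  h_181 = 264;  h_182 = 806
  h_183 = 53;  h_184 = 830;  h_185 = 702;  h_186 = 182;  h_187 = 359;  h_188 = 682
  h_189 = 913;  h_190 = 764;  h_191 = 83;  h_192 = 755;  h_193 = 40;  h_194 = 832
  h_195 = 326;  h_196 = 251;  h_197 = 771;  h_198 = 97;  h_199 = 174;  h_200 = 994
  h_201 = 664;  h_202 = 410;  h_203 = 828;  h_204 = 913;  h_205 = 481;  h_206 = 957
  h_207 = 424;  h_208 = 678;  h_209 = 583;  h_210 = 265;  h_211 = 37;  h_212 = 962
  h_213 = 187;  h_214 = 568;  h_215 = 545;  h_216 = 261;  h_217 = 796;  h_218 = 246
  h_219 = 163;  h_220 = 770;  h_221 = 714;  h_222 = 273;  h_223 = 18;  h_224 = 745
  h_225 = 148;  h_226 = 470;  h_227 = 825;  h_228 = 584;  h_229 = 160;  h_230 = 378
  h_231 = 828;  h_232 = 228;  h_233 = 648;  h_234 = 5;  h_235 = 714;  h_236 = 390
  h_237 = 278;  h_238 = 278;  h_239 = 800;  h_240 = 949;  h_241 = 227;  h_242 = 921
  h_243 = 463;  h_244 = 316;  h_245 = 819;  h_246 = 609;  h_247 = 699;  h_248 = 39
  h_249 = 224;  h_250 = 780;  h_251 = 538;  h_252 = 678;  h_253 = 204;  h_254 = 285
  h_255 = 11;  h_256 = 542;  h_257 = 344;  h_258 = 349;  h_259 = 747;  h_260 = 356
  h_261 = 323;  h_262 = 863;  h_263 = 820;  h_264 = 270;  h_265 = 748;  h_266 = 932
  h_267 = 66;  h_268 = 259;  h_269 = 356;  h_270 = 579;  h_271 = 357;  h_272 = 792
  h_273 = 875;  h_274 = 662;  h_275 = 443;  h_276 = 99;  h_277 = 487;  h_278 = 449
  h_279 = 888;  h_280 = 230;  h_281 = 203;  h_282 = 441;  h_283 = 221;  h_284 = 669
  h_285 = 604;  h_286 = 326
h_287 = 173·326 + 129·604 + 832·669 = 766
h_288 = 173·766 + 129·326 + 832·604 = 61

61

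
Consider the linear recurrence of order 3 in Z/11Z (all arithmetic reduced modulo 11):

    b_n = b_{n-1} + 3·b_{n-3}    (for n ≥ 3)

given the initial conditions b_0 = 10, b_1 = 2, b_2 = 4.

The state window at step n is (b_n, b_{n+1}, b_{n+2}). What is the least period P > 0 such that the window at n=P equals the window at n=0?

n=0: window = (10, 2, 4)
n=1: window = (2, 4, 1)
n=2: window = (4, 1, 7)
n=3: window = (1, 7, 8)
n=4: window = (7, 8, 0)
n=5: window = (8, 0, 10)
n=6: window = (0, 10, 1)
n=7: window = (10, 1, 1)
n=8: window = (1, 1, 9)
n=9: window = (1, 9, 1)
n=10: window = (9, 1, 4)
n=11: window = (1, 4, 9)
n=12: window = (4, 9, 1)
n=13: window = (9, 1, 2)
n=14: window = (1, 2, 7)
n=15: window = (2, 7, 10)
n=16: window = (7, 10, 5)
n=17: window = (10, 5, 4)
n=18: window = (5, 4, 1)
n=19: window = (4, 1, 5)
n=20: window = (1, 5, 6)
n=21: window = (5, 6, 9)
n=22: window = (6, 9, 2)
n=23: window = (9, 2, 9)
n=24: window = (2, 9, 3)
n=25: window = (9, 3, 9)
n=26: window = (3, 9, 3)
n=27: window = (9, 3, 1)
n=28: window = (3, 1, 6)
n=29: window = (1, 6, 4)
n=30: window = (6, 4, 7)
n=31: window = (4, 7, 3)
n=32: window = (7, 3, 4)
n=33: window = (3, 4, 3)
n=34: window = (4, 3, 1)
n=35: window = (3, 1, 2)
n=36: window = (1, 2, 0)
n=37: window = (2, 0, 3)
n=38: window = (0, 3, 9)
n=39: window = (3, 9, 9)
n=40: window = (9, 9, 7)
…
n=663: window = (1, 8, 10)
n=664: window = (8, 10, 2)
n=665: window = (10, 2, 4)
window at n=665 equals window at n=0 → period = 665

665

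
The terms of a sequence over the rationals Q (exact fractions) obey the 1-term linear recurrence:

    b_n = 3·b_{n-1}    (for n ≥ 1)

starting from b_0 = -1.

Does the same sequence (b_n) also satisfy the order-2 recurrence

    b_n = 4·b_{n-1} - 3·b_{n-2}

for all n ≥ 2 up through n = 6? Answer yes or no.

yes

Terms b_0..b_6: -1, -3, -9, -27, -81, -243, -729
n=2: candidate gives -9, actual b_2 = -9 ✓
n=3: candidate gives -27, actual b_3 = -27 ✓
n=4: candidate gives -81, actual b_4 = -81 ✓
n=5: candidate gives -243, actual b_5 = -243 ✓
n=6: candidate gives -729, actual b_6 = -729 ✓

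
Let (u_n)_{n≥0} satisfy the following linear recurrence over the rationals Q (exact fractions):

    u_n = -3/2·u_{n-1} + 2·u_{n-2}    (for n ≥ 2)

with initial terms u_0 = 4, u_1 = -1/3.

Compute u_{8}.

139417/128

u_2 = -3/2·-1/3 + 2·4 = 17/2
u_3 = -3/2·17/2 + 2·-1/3 = -161/12
u_4 = -3/2·-161/12 + 2·17/2 = 297/8
u_5 = -3/2·297/8 + 2·-161/12 = -3961/48
u_6 = -3/2·-3961/48 + 2·297/8 = 6337/32
u_7 = -3/2·6337/32 + 2·-3961/48 = -88721/192
u_8 = -3/2·-88721/192 + 2·6337/32 = 139417/128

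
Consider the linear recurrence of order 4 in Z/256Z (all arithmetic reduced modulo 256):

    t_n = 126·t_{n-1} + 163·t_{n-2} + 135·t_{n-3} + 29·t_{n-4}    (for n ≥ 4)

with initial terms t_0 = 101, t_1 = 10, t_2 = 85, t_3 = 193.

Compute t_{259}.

t_4 = 126·193 + 163·85 + 135·10 + 29·101 = 212
t_5 = 126·212 + 163·193 + 135·85 + 29·10 = 48
t_6 = 126·48 + 163·212 + 135·193 + 29·85 = 4
t_7 = 126·4 + 163·48 + 135·212 + 29·193 = 49
t_8 = 126·49 + 163·4 + 135·48 + 29·212 = 254
t_9 = 126·254 + 163·49 + 135·4 + 29·48 = 195
Continuing the recurrence:
  t_10 = 255;  t_11 = 42;  t_12 = 164;  t_13 = 6;  t_14 = 105;  t_15 = 190
  t_16 = 29;  t_17 = 77;  t_18 = 116;  t_19 = 240;  t_20 = 224;  t_21 = 245
  t_22 = 234;  t_23 = 123;  t_24 = 27;  t_25 = 194;  t_26 = 12;  t_27 = 154
  t_28 = 205;  t_29 = 66;  t_30 = 149;  t_31 = 233;  t_32 = 148;  t_33 = 64
  t_34 = 124;  t_35 = 57;  t_36 = 134;  t_37 = 227;  t_38 = 39;  t_39 = 218
  t_40 = 4;  t_41 = 14;  t_42 = 209;  t_43 = 150;  t_44 = 189;  t_45 = 85
  t_46 = 244;  t_47 = 224;  t_48 = 216;  t_49 = 61;  t_50 = 82;  t_51 = 123
  t_52 = 99;  t_53 = 50;  t_54 = 204;  t_55 = 98;  t_56 = 181;  t_57 = 186
  t_58 = 149;  t_59 = 81;  t_60 = 84;  t_61 = 144;  t_62 = 244;  t_63 = 65
  t_64 = 206;  t_65 = 195;  t_66 = 15;  t_67 = 138;  t_68 = 164;  t_69 = 150
  t_70 = 185;  t_71 = 174;  t_72 = 29;  t_73 = 157;  t_74 = 116;  t_75 = 16
  t_76 = 208;  t_77 = 133;  t_78 = 122;  t_79 = 59;  t_80 = 107;  t_81 = 162
  t_82 = 204;  t_83 = 170;  t_84 = 29;  t_85 = 114;  t_86 = 85;  t_87 = 249
  t_88 = 20;  t_89 = 32;  t_90 = 108;  t_91 = 73;  t_92 = 214;  t_93 = 99
  t_94 = 183;  t_95 = 58;  t_96 = 132;  t_97 = 158;  t_98 = 33;  t_99 = 6
  t_100 = 61;  t_101 = 37;  t_102 = 244;  t_103 = 128;  t_104 = 200;  t_105 = 205
  t_106 = 98;  t_107 = 187;  t_108 = 51;  t_109 = 18;  t_110 = 12;  t_111 = 114
  t_112 = 5;  t_113 = 106;  t_114 = 213;  t_115 = 225;  t_116 = 212;  t_117 = 240
  t_118 = 228;  t_119 = 81;  t_120 = 158;  t_121 = 195;  t_122 = 31;  t_123 = 234
  t_124 = 164;  t_125 = 38;  t_126 = 9;  t_127 = 158;  t_128 = 29;  t_129 = 237
  t_130 = 116;  t_131 = 48;  t_132 = 192;  t_133 = 21;  t_134 = 10;  t_135 = 251
  t_136 = 187;  t_137 = 130;  t_138 = 140;  t_139 = 186;  t_140 = 109;  t_141 = 162
  t_142 = 21;  t_143 = 9;  t_144 = 148;  t_145 = 0;  t_146 = 92;  t_147 = 89
  t_148 = 38;  t_149 = 227;  t_150 = 71;  t_151 = 154;  t_152 = 4;  t_153 = 46
  t_154 = 113;  t_155 = 118;  t_156 = 189;  t_157 = 245;  t_158 = 244;  t_159 = 32
  t_160 = 184;  t_161 = 93;  t_162 = 114;  t_163 = 251;  t_164 = 3;  t_165 = 242
  t_166 = 76;  t_167 = 130;  t_168 = 85;  t_169 = 26;  t_170 = 21;  t_171 = 113
  t_172 = 84;  t_173 = 80;  t_174 = 212;  t_175 = 97;  t_176 = 110;  t_177 = 195
  t_178 = 47;  t_179 = 74;  t_180 = 164;  t_181 = 182;  t_182 = 89;  t_183 = 142
  t_184 = 29;  t_185 = 61;  t_186 = 116;  t_187 = 80;  t_188 = 176;  t_189 = 165
  t_190 = 154;  t_191 = 187;  t_192 = 11;  t_193 = 98;  t_194 = 76;  t_195 = 202
  t_196 = 189;  t_197 = 210;  t_198 = 213;  t_199 = 25;  t_200 = 20;  t_201 = 224
  t_202 = 76;  t_203 = 105;  t_204 = 118;  t_205 = 99;  t_206 = 215;  t_207 = 250
  t_208 = 132;  t_209 = 190;  t_210 = 193;  t_211 = 230;  t_212 = 61;  t_213 = 197
  t_214 = 244;  t_215 = 192;  t_216 = 168;  t_217 = 237;  t_218 = 130;  t_219 = 59
  t_220 = 211;  t_221 = 210;  t_222 = 140;  t_223 = 146;  t_224 = 165;  t_225 = 202
  t_226 = 85;  t_227 = 1;  t_228 = 212;  t_229 = 176;  t_230 = 196;  t_231 = 113
  t_232 = 62;  t_233 = 195;  t_234 = 63;  t_235 = 170;  t_236 = 164;  t_237 = 70
  t_238 = 169;  t_239 = 126;  t_240 = 29;  t_241 = 141;  t_242 = 116;  t_243 = 112
  t_244 = 160;  t_245 = 53;  t_246 = 42;  t_247 = 123;  t_248 = 91;  t_249 = 66
  t_250 = 12;  t_251 = 218;  t_252 = 13;  t_253 = 2;  t_254 = 149;  t_255 = 41
  t_256 = 148;  t_257 = 192
t_258 = 126·192 + 163·148 + 135·41 + 29·149 = 60
t_259 = 126·60 + 163·192 + 135·148 + 29·41 = 121

121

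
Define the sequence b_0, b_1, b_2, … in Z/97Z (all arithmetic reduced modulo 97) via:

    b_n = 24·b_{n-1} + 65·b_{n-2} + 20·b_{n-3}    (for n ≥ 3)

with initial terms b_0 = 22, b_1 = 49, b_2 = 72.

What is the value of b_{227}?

30

b_3 = 24·72 + 65·49 + 20·22 = 18
b_4 = 24·18 + 65·72 + 20·49 = 78
b_5 = 24·78 + 65·18 + 20·72 = 20
b_6 = 24·20 + 65·78 + 20·18 = 90
b_7 = 24·90 + 65·20 + 20·78 = 73
b_8 = 24·73 + 65·90 + 20·20 = 48
Continuing the recurrence:
  b_9 = 34;  b_10 = 61;  b_11 = 75;  b_12 = 43;  b_13 = 46;  b_14 = 64
  b_15 = 51;  b_16 = 96;  b_17 = 12;  b_18 = 79;  b_19 = 37;  b_20 = 55
  b_21 = 67;  b_22 = 6;  b_23 = 70;  b_24 = 15;  b_25 = 83;  b_26 = 2
  b_27 = 20;  b_28 = 39;  b_29 = 45;  b_30 = 38;  b_31 = 58;  b_32 = 9
  b_33 = 90;  b_34 = 25;  b_35 = 34;  b_36 = 70;  b_37 = 25;  b_38 = 10
  b_39 = 64;  b_40 = 67;  b_41 = 51;  b_42 = 69;  b_43 = 6;  b_44 = 23
  b_45 = 91;  b_46 = 16;  b_47 = 66;  b_48 = 79;  b_49 = 7;  b_50 = 27
  b_51 = 64;  b_52 = 36;  b_53 = 35;  b_54 = 95;  b_55 = 37;  b_56 = 3
  b_57 = 12;  b_58 = 59;  b_59 = 25;  b_60 = 19;  b_61 = 60;  b_62 = 71
  b_63 = 67;  b_64 = 51;  b_65 = 15;  b_66 = 68;  b_67 = 38;  b_68 = 6
  b_69 = 94;  b_70 = 11;  b_71 = 92;  b_72 = 50;  b_73 = 28;  b_74 = 39
  b_75 = 70;  b_76 = 22;  b_77 = 38;  b_78 = 56;  b_79 = 83;  b_80 = 87
  b_81 = 67;  b_82 = 96;  b_83 = 57;  b_84 = 24;  b_85 = 90;  b_86 = 10
  b_87 = 71;  b_88 = 80;  b_89 = 42;  b_90 = 62;  b_91 = 95;  b_92 = 69
  b_93 = 50;  b_94 = 19;  b_95 = 42;  b_96 = 42;  b_97 = 44;  b_98 = 67
  b_99 = 70;  b_100 = 28;  b_101 = 63;  b_102 = 76;  b_103 = 77;  b_104 = 94
  b_105 = 51;  b_106 = 47;  b_107 = 18;  b_108 = 45;  b_109 = 86;  b_110 = 14
  b_111 = 36;  b_112 = 2;  b_113 = 49;  b_114 = 86;  b_115 = 51;  b_116 = 34
  b_117 = 31;  b_118 = 94;  b_119 = 4;  b_120 = 36;  b_121 = 94;  b_122 = 20
  b_123 = 35;  b_124 = 43;  b_125 = 21;  b_126 = 22;  b_127 = 37;  b_128 = 22
  b_129 = 75;  b_130 = 90;  b_131 = 6;  b_132 = 25;  b_133 = 74;  b_134 = 29
  b_135 = 89;  b_136 = 69;  b_137 = 67;  b_138 = 16;  b_139 = 8;  b_140 = 50
  b_141 = 3;  b_142 = 87;  b_143 = 82;  b_144 = 20;  b_145 = 81;  b_146 = 34
  b_147 = 79;  b_148 = 3;  b_149 = 67;  b_150 = 85;  b_151 = 53;  b_152 = 86
  b_153 = 31;  b_154 = 22;  b_155 = 92;  b_156 = 87;  b_157 = 69;  b_158 = 33
  b_159 = 33;  b_160 = 49;  b_161 = 4;  b_162 = 61;  b_163 = 85;  b_164 = 71
  b_165 = 10;  b_166 = 56;  b_167 = 19;  b_168 = 28;  b_169 = 20;  b_170 = 61
  b_171 = 26;  b_172 = 42;  b_173 = 38;  b_174 = 88;  b_175 = 87;  b_176 = 32
  b_177 = 35;  b_178 = 4;  b_179 = 4;  b_180 = 86;  b_181 = 76;  b_182 = 25
  b_183 = 82;  b_184 = 69;  b_185 = 17;  b_186 = 34;  b_187 = 3;  b_188 = 3
  b_189 = 74;  b_190 = 91;  b_191 = 70;  b_192 = 54;  b_193 = 3;  b_194 = 35
  b_195 = 78;  b_196 = 36;  b_197 = 38;  b_198 = 59;  b_199 = 47;  b_200 = 0
  b_201 = 64;  b_202 = 51;  b_203 = 49;  b_204 = 48;  b_205 = 22;  b_206 = 69
  b_207 = 69;  b_208 = 82;  b_209 = 73;  b_210 = 23;  b_211 = 50;  b_212 = 81
  b_213 = 28;  b_214 = 50;  b_215 = 81;  b_216 = 31;  b_217 = 25;  b_218 = 64
  b_219 = 95;  b_220 = 53;  b_221 = 94;  b_222 = 35;  b_223 = 56;  b_224 = 67
  b_225 = 31
b_226 = 24·31 + 65·67 + 20·56 = 11
b_227 = 24·11 + 65·31 + 20·67 = 30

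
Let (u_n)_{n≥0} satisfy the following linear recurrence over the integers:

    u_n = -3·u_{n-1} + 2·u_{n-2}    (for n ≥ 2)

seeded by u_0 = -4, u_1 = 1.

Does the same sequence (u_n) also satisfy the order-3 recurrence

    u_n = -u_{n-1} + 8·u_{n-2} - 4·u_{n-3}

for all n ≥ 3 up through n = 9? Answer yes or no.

yes

Terms u_0..u_9: -4, 1, -11, 35, -127, 451, -1607, 5723, -20383, 72595
n=3: candidate gives 35, actual u_3 = 35 ✓
n=4: candidate gives -127, actual u_4 = -127 ✓
n=5: candidate gives 451, actual u_5 = 451 ✓
n=6: candidate gives -1607, actual u_6 = -1607 ✓
n=7: candidate gives 5723, actual u_7 = 5723 ✓
n=8: candidate gives -20383, actual u_8 = -20383 ✓
n=9: candidate gives 72595, actual u_9 = 72595 ✓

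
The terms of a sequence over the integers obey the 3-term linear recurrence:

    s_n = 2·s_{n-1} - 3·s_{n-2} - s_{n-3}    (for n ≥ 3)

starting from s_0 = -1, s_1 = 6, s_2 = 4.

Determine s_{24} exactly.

-13292011

s_3 = 2·4 + -3·6 + -1·-1 = -9
s_4 = 2·-9 + -3·4 + -1·6 = -36
s_5 = 2·-36 + -3·-9 + -1·4 = -49
s_6 = 2·-49 + -3·-36 + -1·-9 = 19
s_7 = 2·19 + -3·-49 + -1·-36 = 221
s_8 = 2·221 + -3·19 + -1·-49 = 434
s_9 = 2·434 + -3·221 + -1·19 = 186
s_10 = 2·186 + -3·434 + -1·221 = -1151
s_11 = 2·-1151 + -3·186 + -1·434 = -3294
s_12 = 2·-3294 + -3·-1151 + -1·186 = -3321
s_13 = 2·-3321 + -3·-3294 + -1·-1151 = 4391
s_14 = 2·4391 + -3·-3321 + -1·-3294 = 22039
s_15 = 2·22039 + -3·4391 + -1·-3321 = 34226
s_16 = 2·34226 + -3·22039 + -1·4391 = -2056
s_17 = 2·-2056 + -3·34226 + -1·22039 = -128829
s_18 = 2·-128829 + -3·-2056 + -1·34226 = -285716
s_19 = 2·-285716 + -3·-128829 + -1·-2056 = -182889
s_20 = 2·-182889 + -3·-285716 + -1·-128829 = 620199
s_21 = 2·620199 + -3·-182889 + -1·-285716 = 2074781
s_22 = 2·2074781 + -3·620199 + -1·-182889 = 2471854
s_23 = 2·2471854 + -3·2074781 + -1·620199 = -1900834
s_24 = 2·-1900834 + -3·2471854 + -1·2074781 = -13292011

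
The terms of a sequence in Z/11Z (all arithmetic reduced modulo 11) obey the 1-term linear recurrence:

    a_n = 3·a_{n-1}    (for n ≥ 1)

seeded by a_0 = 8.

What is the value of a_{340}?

8

a_1 = 3·8 = 2
a_2 = 3·2 = 6
a_3 = 3·6 = 7
a_4 = 3·7 = 10
a_5 = 3·10 = 8
(a_5) = (8) = (a_0), so the sequence has period 5.
340 ≡ 0 (mod 5), hence a_340 = a_0 = 8.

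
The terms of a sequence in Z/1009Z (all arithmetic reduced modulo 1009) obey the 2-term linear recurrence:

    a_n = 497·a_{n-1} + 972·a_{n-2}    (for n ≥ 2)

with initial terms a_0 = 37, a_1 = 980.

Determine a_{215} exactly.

53

a_2 = 497·980 + 972·37 = 362
a_3 = 497·362 + 972·980 = 376
a_4 = 497·376 + 972·362 = 939
a_5 = 497·939 + 972·376 = 739
a_6 = 497·739 + 972·939 = 579
a_7 = 497·579 + 972·739 = 98
Continuing the recurrence:
  a_8 = 40;  a_9 = 110;  a_10 = 722;  a_11 = 605;  a_12 = 532;  a_13 = 868
  a_14 = 40;  a_15 = 881;  a_16 = 489;  a_17 = 564;  a_18 = 884;  a_19 = 754
  a_20 = 988;  a_21 = 7;  a_22 = 220;  a_23 = 109;  a_24 = 628;  a_25 = 338
  a_26 = 463;  a_27 = 670;  a_28 = 42;  a_29 = 120;  a_30 = 573;  a_31 = 848
  a_32 = 691;  a_33 = 270;  a_34 = 660;  a_35 = 195;  a_36 = 856;  a_37 = 491
  a_38 = 465;  a_39 = 39;  a_40 = 160;  a_41 = 384;  a_42 = 281;  a_43 = 333
  a_44 = 727;  a_45 = 893;  a_46 = 205;  a_47 = 232;  a_48 = 765;  a_49 = 309
  a_50 = 152;  a_51 = 544;  a_52 = 386;  a_53 = 184;  a_54 = 482;  a_55 = 676
  a_56 = 303;  a_57 = 463;  a_58 = 956;  a_59 = 924;  a_60 = 76;  a_61 = 557
  a_62 = 578;  a_63 = 281;  a_64 = 218;  a_65 = 76;  a_66 = 445;  a_67 = 409
  a_68 = 143;  a_69 = 443;  a_70 = 972;  a_71 = 535;  a_72 = 888;  a_73 = 788
  a_74 = 585;  a_75 = 258;  a_76 = 636;  a_77 = 819;  a_78 = 91;  a_79 = 798
  a_80 = 738;  a_81 = 254;  a_82 = 50;  a_83 = 317;  a_84 = 313;  a_85 = 554
  a_86 = 408;  a_87 = 658;  a_88 = 149;  a_89 = 266;  a_90 = 564;  a_91 = 54
  a_92 = 925;  a_93 = 650;  a_94 = 251;  a_95 = 806;  a_96 = 812;  a_97 = 412
  a_98 = 163;  a_99 = 182;  a_100 = 676;  a_101 = 304;  a_102 = 960;  a_103 = 723
  a_104 = 931;  a_105 = 68;  a_106 = 358;  a_107 = 853;  a_108 = 32;  a_109 = 487
  a_110 = 713;  a_111 = 345;  a_112 = 797;  a_113 = 933;  a_114 = 342;  a_115 = 247
  a_116 = 124;  a_117 = 21;  a_118 = 804;  a_119 = 256;  a_120 = 620;  a_121 = 4
  a_122 = 237;  a_123 = 597;  a_124 = 375;  a_125 = 828;  a_126 = 95;  a_127 = 435
  a_128 = 790;  a_129 = 178;  a_130 = 714;  a_131 = 167;  a_132 = 77;  a_133 = 811
  a_134 = 654;  a_135 = 403;  a_136 = 527;  a_137 = 812;  a_138 = 645;  a_139 = 938
  a_140 = 379;  a_141 = 289;  a_142 = 458;  a_143 = 1007;  a_144 = 222;  a_145 = 427
  a_146 = 187;  a_147 = 456;  a_148 = 760;  a_149 = 635;  a_150 = 919;  a_151 = 387
  a_152 = 932;  a_153 = 889;  a_154 = 722;  a_155 = 34;  a_156 = 274;  a_157 = 723
  a_158 = 79;  a_159 = 404;  a_160 = 101;  a_161 = 943;  a_162 = 794;  a_163 = 523
  a_164 = 501;  a_165 = 603;  a_166 = 652;  a_167 = 42;  a_168 = 786;  a_169 = 623
  a_170 = 47;  a_171 = 308;  a_172 = 996;  a_173 = 305;  a_174 = 716;  a_175 = 498
  a_176 = 43;  a_177 = 927;  a_178 = 33;  a_179 = 264;  a_180 = 835;  a_181 = 618
  a_182 = 794;  a_183 = 440;  a_184 = 619;  a_185 = 771;  a_186 = 71;  a_187 = 706
  a_188 = 150;  a_189 = 1005;  a_190 = 534;  a_191 = 179;  a_192 = 593;  a_193 = 533
  a_194 = 800;  a_195 = 513;  a_196 = 354;  a_197 = 562;  a_198 = 849;  a_199 = 586
  a_200 = 516;  a_201 = 682;  a_202 = 9;  a_203 = 428;  a_204 = 493;  a_205 = 142
  a_206 = 874;  a_207 = 299;  a_208 = 230;  a_209 = 329;  a_210 = 626;  a_211 = 285
  a_212 = 430;  a_213 = 356
a_214 = 497·356 + 972·430 = 591
a_215 = 497·591 + 972·356 = 53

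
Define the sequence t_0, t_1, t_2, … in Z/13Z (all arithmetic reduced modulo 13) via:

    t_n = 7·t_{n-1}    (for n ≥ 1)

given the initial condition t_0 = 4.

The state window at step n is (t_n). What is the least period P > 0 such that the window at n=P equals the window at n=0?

n=0: window = (4)
n=1: window = (2)
n=2: window = (1)
n=3: window = (7)
n=4: window = (10)
n=5: window = (5)
n=6: window = (9)
n=7: window = (11)
n=8: window = (12)
n=9: window = (6)
n=10: window = (3)
n=11: window = (8)
n=12: window = (4)
window at n=12 equals window at n=0 → period = 12

12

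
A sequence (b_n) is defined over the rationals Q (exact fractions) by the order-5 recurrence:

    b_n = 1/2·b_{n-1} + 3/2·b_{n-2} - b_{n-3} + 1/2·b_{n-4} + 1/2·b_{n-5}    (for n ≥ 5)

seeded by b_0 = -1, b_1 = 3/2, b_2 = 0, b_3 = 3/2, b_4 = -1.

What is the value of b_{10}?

b_5 = 1/2·-1 + 3/2·3/2 + -1·0 + 1/2·3/2 + 1/2·-1 = 2
b_6 = 1/2·2 + 3/2·-1 + -1·3/2 + 1/2·0 + 1/2·3/2 = -5/4
b_7 = 1/2·-5/4 + 3/2·2 + -1·-1 + 1/2·3/2 + 1/2·0 = 33/8
b_8 = 1/2·33/8 + 3/2·-5/4 + -1·2 + 1/2·-1 + 1/2·3/2 = -25/16
b_9 = 1/2·-25/16 + 3/2·33/8 + -1·-5/4 + 1/2·2 + 1/2·-1 = 229/32
b_10 = 1/2·229/32 + 3/2·-25/16 + -1·33/8 + 1/2·-5/4 + 1/2·2 = -161/64

-161/64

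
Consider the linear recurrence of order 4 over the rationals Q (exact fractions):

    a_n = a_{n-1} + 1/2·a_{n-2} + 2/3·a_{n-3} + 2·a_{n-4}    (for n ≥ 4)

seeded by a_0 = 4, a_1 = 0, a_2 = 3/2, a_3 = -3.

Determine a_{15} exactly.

2972167/1728

a_4 = 1·-3 + 1/2·3/2 + 2/3·0 + 2·4 = 23/4
a_5 = 1·23/4 + 1/2·-3 + 2/3·3/2 + 2·0 = 21/4
a_6 = 1·21/4 + 1/2·23/4 + 2/3·-3 + 2·3/2 = 73/8
a_7 = 1·73/8 + 1/2·21/4 + 2/3·23/4 + 2·-3 = 115/12
a_8 = 1·115/12 + 1/2·73/8 + 2/3·21/4 + 2·23/4 = 1399/48
a_9 = 1·1399/48 + 1/2·115/12 + 2/3·73/8 + 2·21/4 = 2425/48
a_10 = 1·2425/48 + 1/2·1399/48 + 2/3·115/12 + 2·73/8 = 25843/288
a_11 = 1·25843/288 + 1/2·2425/48 + 2/3·1399/48 + 2·115/12 = 22117/144
a_12 = 1·22117/144 + 1/2·25843/288 + 2/3·2425/48 + 2·1399/48 = 167287/576
a_13 = 1·167287/576 + 1/2·22117/144 + 2/3·25843/288 + 2·2425/48 = 912535/1728
a_14 = 1·912535/1728 + 1/2·167287/576 + 2/3·22117/144 + 2·25843/288 = 1100345/1152
a_15 = 1·1100345/1152 + 1/2·912535/1728 + 2/3·167287/576 + 2·22117/144 = 2972167/1728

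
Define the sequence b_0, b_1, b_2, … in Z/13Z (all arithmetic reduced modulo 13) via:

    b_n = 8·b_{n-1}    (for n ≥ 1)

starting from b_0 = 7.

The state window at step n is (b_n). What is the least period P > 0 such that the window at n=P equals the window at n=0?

4

n=0: window = (7)
n=1: window = (4)
n=2: window = (6)
n=3: window = (9)
n=4: window = (7)
window at n=4 equals window at n=0 → period = 4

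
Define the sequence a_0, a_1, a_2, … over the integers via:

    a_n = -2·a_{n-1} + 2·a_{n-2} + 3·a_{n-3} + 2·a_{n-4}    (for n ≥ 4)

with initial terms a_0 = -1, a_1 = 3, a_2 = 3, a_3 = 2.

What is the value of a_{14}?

a_4 = -2·2 + 2·3 + 3·3 + 2·-1 = 9
a_5 = -2·9 + 2·2 + 3·3 + 2·3 = 1
a_6 = -2·1 + 2·9 + 3·2 + 2·3 = 28
a_7 = -2·28 + 2·1 + 3·9 + 2·2 = -23
a_8 = -2·-23 + 2·28 + 3·1 + 2·9 = 123
a_9 = -2·123 + 2·-23 + 3·28 + 2·1 = -206
a_10 = -2·-206 + 2·123 + 3·-23 + 2·28 = 645
a_11 = -2·645 + 2·-206 + 3·123 + 2·-23 = -1379
a_12 = -2·-1379 + 2·645 + 3·-206 + 2·123 = 3676
a_13 = -2·3676 + 2·-1379 + 3·645 + 2·-206 = -8587
a_14 = -2·-8587 + 2·3676 + 3·-1379 + 2·645 = 21679

21679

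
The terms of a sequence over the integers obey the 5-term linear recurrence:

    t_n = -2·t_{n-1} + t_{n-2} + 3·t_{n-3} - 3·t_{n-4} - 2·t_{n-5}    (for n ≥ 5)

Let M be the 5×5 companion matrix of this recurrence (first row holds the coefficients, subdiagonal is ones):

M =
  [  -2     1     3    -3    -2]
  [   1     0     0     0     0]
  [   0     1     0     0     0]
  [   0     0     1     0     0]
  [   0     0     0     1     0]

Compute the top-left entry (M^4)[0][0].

(M^4)[0][0] is the top entry after applying M 4 times to the unit state (1, 0, 0, 0, 0). Equivalently it is h_{8} for the auxiliary sequence (h_n) obeying the same recurrence with h_4 = 1 and h_i = 0 for 0 ≤ i < 4:
h_5 = -2·1 + 1·0 + 3·0 + -3·0 + -2·0 = -2
h_6 = -2·-2 + 1·1 + 3·0 + -3·0 + -2·0 = 5
h_7 = -2·5 + 1·-2 + 3·1 + -3·0 + -2·0 = -9
h_8 = -2·-9 + 1·5 + 3·-2 + -3·1 + -2·0 = 14

14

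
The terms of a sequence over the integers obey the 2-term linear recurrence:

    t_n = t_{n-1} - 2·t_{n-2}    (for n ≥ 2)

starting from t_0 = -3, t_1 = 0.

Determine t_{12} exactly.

t_2 = 1·0 + -2·-3 = 6
t_3 = 1·6 + -2·0 = 6
t_4 = 1·6 + -2·6 = -6
t_5 = 1·-6 + -2·6 = -18
t_6 = 1·-18 + -2·-6 = -6
t_7 = 1·-6 + -2·-18 = 30
t_8 = 1·30 + -2·-6 = 42
t_9 = 1·42 + -2·30 = -18
t_10 = 1·-18 + -2·42 = -102
t_11 = 1·-102 + -2·-18 = -66
t_12 = 1·-66 + -2·-102 = 138

138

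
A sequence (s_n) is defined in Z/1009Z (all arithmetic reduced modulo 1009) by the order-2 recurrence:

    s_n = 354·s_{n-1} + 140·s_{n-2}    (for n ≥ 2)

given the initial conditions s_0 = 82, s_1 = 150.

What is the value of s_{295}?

795

s_2 = 354·150 + 140·82 = 4
s_3 = 354·4 + 140·150 = 218
s_4 = 354·218 + 140·4 = 39
s_5 = 354·39 + 140·218 = 939
s_6 = 354·939 + 140·39 = 860
s_7 = 354·860 + 140·939 = 12
Continuing the recurrence:
  s_8 = 541;  s_9 = 475;  s_10 = 721;  s_11 = 872;  s_12 = 983;  s_13 = 877
  s_14 = 82;  s_15 = 458;  s_16 = 64;  s_17 = 2;  s_18 = 587;  s_19 = 224
  s_20 = 36;  s_21 = 717;  s_22 = 554;  s_23 = 859;  s_24 = 244;  s_25 = 800
  s_26 = 534;  s_27 = 354;  s_28 = 294;  s_29 = 268;  s_30 = 826;  s_31 = 990
  s_32 = 951;  s_33 = 15;  s_34 = 217;  s_35 = 216;  s_36 = 899;  s_37 = 381
  s_38 = 412;  s_39 = 415;  s_40 = 772;  s_41 = 436;  s_42 = 84;  s_43 = 975
  s_44 = 733;  s_45 = 454;  s_46 = 996;  s_47 = 436;  s_48 = 165;  s_49 = 388
  s_50 = 21;  s_51 = 205;  s_52 = 844;  s_53 = 560;  s_54 = 583;  s_55 = 244
  s_56 = 502;  s_57 = 987;  s_58 = 943;  s_59 = 799;  s_60 = 167;  s_61 = 457
  s_62 = 511;  s_63 = 696;  s_64 = 89;  s_65 = 803;  s_66 = 76;  s_67 = 82
  s_68 = 317;  s_69 = 600;  s_70 = 494;  s_71 = 572;  s_72 = 227;  s_73 = 7
  s_74 = 961;  s_75 = 132;  s_76 = 657;  s_77 = 826;  s_78 = 964;  s_79 = 828
  s_80 = 256;  s_81 = 708;  s_82 = 925;  s_83 = 772;  s_84 = 197;  s_85 = 234
  s_86 = 435;  s_87 = 85;  s_88 = 180;  s_89 = 954;  s_90 = 685;  s_91 = 702
  s_92 = 339;  s_93 = 342;  s_94 = 25;  s_95 = 226;  s_96 = 766;  s_97 = 104
  s_98 = 778;  s_99 = 389;  s_100 = 430;  s_101 = 844;  s_102 = 781;  s_103 = 115
  s_104 = 718;  s_105 = 869;  s_106 = 510;  s_107 = 509;  s_108 = 345;  s_109 = 671
  s_110 = 287;  s_111 = 801;  s_112 = 854;  s_113 = 766;  s_114 = 241;  s_115 = 844
  s_116 = 555;  s_117 = 831;  s_118 = 562;  s_119 = 480;  s_120 = 386;  s_121 = 26
  s_122 = 686;  s_123 = 288;  s_124 = 228;  s_125 = 961;  s_126 = 802;  s_127 = 722
  s_128 = 592;  s_129 = 885;  s_130 = 642;  s_131 = 36;  s_132 = 715;  s_133 = 855
  s_134 = 179;  s_135 = 437;  s_136 = 156;  s_137 = 369;  s_138 = 107;  s_139 = 746
  s_140 = 580;  s_141 = 1006;  s_142 = 427;  s_143 = 397;  s_144 = 536;  s_145 = 137
  s_146 = 440;  s_147 = 383;  s_148 = 427;  s_149 = 960;  s_150 = 56;  s_151 = 856
  s_152 = 92;  s_153 = 49;  s_154 = 965;  s_155 = 365;  s_156 = 961;  s_157 = 811
  s_158 = 881;  s_159 = 625;  s_160 = 521;  s_161 = 513;  s_162 = 274;  s_163 = 313
  s_164 = 839;  s_165 = 793;  s_166 = 636;  s_167 = 167;  s_168 = 844;  s_169 = 285
  s_170 = 97;  s_171 = 581;  s_172 = 301;  s_173 = 220;  s_174 = 958;  s_175 = 638
  s_176 = 768;  s_177 = 979;  s_178 = 36;  s_179 = 472;  s_180 = 598;  s_181 = 297
  s_182 = 175;  s_183 = 612;  s_184 = 1006;  s_185 = 871;  s_186 = 169;  s_187 = 146
  s_188 = 678;  s_189 = 130;  s_190 = 689;  s_191 = 775;  s_192 = 507;  s_193 = 413
  s_194 = 247;  s_195 = 971;  s_196 = 948;  s_197 = 329;  s_198 = 972;  s_199 = 674
  s_200 = 337;  s_201 = 759;  s_202 = 49;  s_203 = 508;  s_204 = 27;  s_205 = 967
  s_206 = 11;  s_207 = 32;  s_208 = 760;  s_209 = 81;  s_210 = 877;  s_211 = 936
  s_212 = 74;  s_213 = 841;  s_214 = 329;  s_215 = 118;  s_216 = 49;  s_217 = 569
  s_218 = 432;  s_219 = 518;  s_220 = 683;  s_221 = 503;  s_222 = 243;  s_223 = 47
  s_224 = 208;  s_225 = 501;  s_226 = 638;  s_227 = 355;  s_228 = 73;  s_229 = 876
  s_230 = 471;  s_231 = 800;  s_232 = 26;  s_233 = 124;  s_234 = 113;  s_235 = 858
  s_236 = 708;  s_237 = 449;  s_238 = 771;  s_239 = 806;  s_240 = 763;  s_241 = 531
  s_242 = 166;  s_243 = 925;  s_244 = 567;  s_245 = 275;  s_246 = 155;  s_247 = 542
  s_248 = 669;  s_249 = 925;  s_250 = 357;  s_251 = 601;  s_252 = 394;  s_253 = 627
  s_254 = 652;  s_255 = 753;  s_256 = 656;  s_257 = 638;  s_258 = 866;  s_259 = 356
  s_260 = 59;  s_261 = 96;  s_262 = 875;  s_263 = 310;  s_264 = 170;  s_265 = 662
  s_266 = 853;  s_267 = 123;  s_268 = 513;  s_269 = 49;  s_270 = 374;  s_271 = 14
  s_272 = 812;  s_273 = 834;  s_274 = 271;  s_275 = 804;  s_276 = 685;  s_277 = 891
  s_278 = 651;  s_279 = 26;  s_280 = 453;  s_281 = 544;  s_282 = 719;  s_283 = 743
  s_284 = 442;  s_285 = 166;  s_286 = 573;  s_287 = 66;  s_288 = 666;  s_289 = 826
  s_290 = 206;  s_291 = 890;  s_292 = 840;  s_293 = 198
s_294 = 354·198 + 140·840 = 18
s_295 = 354·18 + 140·198 = 795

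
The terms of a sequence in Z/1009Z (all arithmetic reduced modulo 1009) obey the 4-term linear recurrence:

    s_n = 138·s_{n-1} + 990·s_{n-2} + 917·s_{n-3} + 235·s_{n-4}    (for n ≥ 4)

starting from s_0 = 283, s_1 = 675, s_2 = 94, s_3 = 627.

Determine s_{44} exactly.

905

s_4 = 138·627 + 990·94 + 917·675 + 235·283 = 353
s_5 = 138·353 + 990·627 + 917·94 + 235·675 = 113
s_6 = 138·113 + 990·353 + 917·627 + 235·94 = 536
s_7 = 138·536 + 990·113 + 917·353 + 235·627 = 25
s_8 = 138·25 + 990·536 + 917·113 + 235·353 = 240
s_9 = 138·240 + 990·25 + 917·536 + 235·113 = 807
s_10 = 138·807 + 990·240 + 917·25 + 235·536 = 414
s_11 = 138·414 + 990·807 + 917·240 + 235·25 = 369
s_12 = 138·369 + 990·414 + 917·807 + 235·240 = 996
s_13 = 138·996 + 990·369 + 917·414 + 235·807 = 483
s_14 = 138·483 + 990·996 + 917·369 + 235·414 = 82
s_15 = 138·82 + 990·483 + 917·996 + 235·369 = 249
s_16 = 138·249 + 990·82 + 917·483 + 235·996 = 448
s_17 = 138·448 + 990·249 + 917·82 + 235·483 = 605
s_18 = 138·605 + 990·448 + 917·249 + 235·82 = 710
s_19 = 138·710 + 990·605 + 917·448 + 235·249 = 866
s_20 = 138·866 + 990·710 + 917·605 + 235·448 = 252
s_21 = 138·252 + 990·866 + 917·710 + 235·605 = 331
s_22 = 138·331 + 990·252 + 917·866 + 235·710 = 934
s_23 = 138·934 + 990·331 + 917·252 + 235·866 = 229
s_24 = 138·229 + 990·934 + 917·331 + 235·252 = 246
s_25 = 138·246 + 990·229 + 917·934 + 235·331 = 265
s_26 = 138·265 + 990·246 + 917·229 + 235·934 = 266
s_27 = 138·266 + 990·265 + 917·246 + 235·229 = 298
s_28 = 138·298 + 990·266 + 917·265 + 235·246 = 888
s_29 = 138·888 + 990·298 + 917·266 + 235·265 = 308
s_30 = 138·308 + 990·888 + 917·298 + 235·266 = 186
s_31 = 138·186 + 990·308 + 917·888 + 235·298 = 78
s_32 = 138·78 + 990·186 + 917·308 + 235·888 = 909
s_33 = 138·909 + 990·78 + 917·186 + 235·308 = 635
s_34 = 138·635 + 990·909 + 917·78 + 235·186 = 948
s_35 = 138·948 + 990·635 + 917·909 + 235·78 = 993
s_36 = 138·993 + 990·948 + 917·635 + 235·909 = 778
s_37 = 138·778 + 990·993 + 917·948 + 235·635 = 165
s_38 = 138·165 + 990·778 + 917·993 + 235·948 = 170
s_39 = 138·170 + 990·165 + 917·778 + 235·993 = 484
s_40 = 138·484 + 990·170 + 917·165 + 235·778 = 151
s_41 = 138·151 + 990·484 + 917·170 + 235·165 = 471
s_42 = 138·471 + 990·151 + 917·484 + 235·170 = 38
s_43 = 138·38 + 990·471 + 917·151 + 235·484 = 288
s_44 = 138·288 + 990·38 + 917·471 + 235·151 = 905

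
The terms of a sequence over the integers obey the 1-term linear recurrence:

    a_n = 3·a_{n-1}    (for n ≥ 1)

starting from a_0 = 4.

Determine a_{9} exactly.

78732

a_1 = 3·4 = 12
a_2 = 3·12 = 36
a_3 = 3·36 = 108
a_4 = 3·108 = 324
a_5 = 3·324 = 972
a_6 = 3·972 = 2916
a_7 = 3·2916 = 8748
a_8 = 3·8748 = 26244
a_9 = 3·26244 = 78732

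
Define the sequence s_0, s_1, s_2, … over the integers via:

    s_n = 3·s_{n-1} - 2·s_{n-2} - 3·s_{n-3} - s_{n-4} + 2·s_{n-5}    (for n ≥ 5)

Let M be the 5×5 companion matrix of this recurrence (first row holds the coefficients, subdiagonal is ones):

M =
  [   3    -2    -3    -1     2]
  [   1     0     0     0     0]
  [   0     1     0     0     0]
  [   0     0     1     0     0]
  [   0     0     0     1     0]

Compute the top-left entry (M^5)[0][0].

(M^5)[0][0] is the top entry after applying M 5 times to the unit state (1, 0, 0, 0, 0). Equivalently it is h_{9} for the auxiliary sequence (h_n) obeying the same recurrence with h_4 = 1 and h_i = 0 for 0 ≤ i < 4:
h_5 = 3·1 + -2·0 + -3·0 + -1·0 + 2·0 = 3
h_6 = 3·3 + -2·1 + -3·0 + -1·0 + 2·0 = 7
h_7 = 3·7 + -2·3 + -3·1 + -1·0 + 2·0 = 12
h_8 = 3·12 + -2·7 + -3·3 + -1·1 + 2·0 = 12
h_9 = 3·12 + -2·12 + -3·7 + -1·3 + 2·1 = -10

-10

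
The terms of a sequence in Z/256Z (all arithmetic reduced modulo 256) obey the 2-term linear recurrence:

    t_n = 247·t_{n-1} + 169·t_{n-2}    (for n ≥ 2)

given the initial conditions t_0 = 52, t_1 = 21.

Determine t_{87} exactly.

t_2 = 247·21 + 169·52 = 151
t_3 = 247·151 + 169·21 = 142
t_4 = 247·142 + 169·151 = 177
t_5 = 247·177 + 169·142 = 133
t_6 = 247·133 + 169·177 = 44
t_7 = 247·44 + 169·133 = 65
t_8 = 247·65 + 169·44 = 195
t_9 = 247·195 + 169·65 = 14
t_10 = 247·14 + 169·195 = 61
t_11 = 247·61 + 169·14 = 25
t_12 = 247·25 + 169·61 = 100
t_13 = 247·100 + 169·25 = 253
t_14 = 247·253 + 169·100 = 31
t_15 = 247·31 + 169·253 = 238
t_16 = 247·238 + 169·31 = 25
t_17 = 247·25 + 169·238 = 61
t_18 = 247·61 + 169·25 = 92
t_19 = 247·92 + 169·61 = 9
t_20 = 247·9 + 169·92 = 107
t_21 = 247·107 + 169·9 = 46
t_22 = 247·46 + 169·107 = 5
t_23 = 247·5 + 169·46 = 49
t_24 = 247·49 + 169·5 = 148
t_25 = 247·148 + 169·49 = 37
t_26 = 247·37 + 169·148 = 103
t_27 = 247·103 + 169·37 = 206
t_28 = 247·206 + 169·103 = 193
t_29 = 247·193 + 169·206 = 53
t_30 = 247·53 + 169·193 = 140
t_31 = 247·140 + 169·53 = 17
t_32 = 247·17 + 169·140 = 211
t_33 = 247·211 + 169·17 = 206
t_34 = 247·206 + 169·211 = 13
t_35 = 247·13 + 169·206 = 137
t_36 = 247·137 + 169·13 = 196
t_37 = 247·196 + 169·137 = 141
t_38 = 247·141 + 169·196 = 111
t_39 = 247·111 + 169·141 = 46
t_40 = 247·46 + 169·111 = 169
t_41 = 247·169 + 169·46 = 109
t_42 = 247·109 + 169·169 = 188
t_43 = 247·188 + 169·109 = 89
t_44 = 247·89 + 169·188 = 251
t_45 = 247·251 + 169·89 = 238
t_46 = 247·238 + 169·251 = 85
t_47 = 247·85 + 169·238 = 33
t_48 = 247·33 + 169·85 = 244
t_49 = 247·244 + 169·33 = 53
t_50 = 247·53 + 169·244 = 55
t_51 = 247·55 + 169·53 = 14
t_52 = 247·14 + 169·55 = 209
t_53 = 247·209 + 169·14 = 229
t_54 = 247·229 + 169·209 = 236
t_55 = 247·236 + 169·229 = 225
t_56 = 247·225 + 169·236 = 227
t_57 = 247·227 + 169·225 = 142
t_58 = 247·142 + 169·227 = 221
t_59 = 247·221 + 169·142 = 249
t_60 = 247·249 + 169·221 = 36
t_61 = 247·36 + 169·249 = 29
t_62 = 247·29 + 169·36 = 191
t_63 = 247·191 + 169·29 = 110
t_64 = 247·110 + 169·191 = 57
t_65 = 247·57 + 169·110 = 157
t_66 = 247·157 + 169·57 = 28
t_67 = 247·28 + 169·157 = 169
t_68 = 247·169 + 169·28 = 139
t_69 = 247·139 + 169·169 = 174
t_70 = 247·174 + 169·139 = 165
t_71 = 247·165 + 169·174 = 17
t_72 = 247·17 + 169·165 = 84
t_73 = 247·84 + 169·17 = 69
t_74 = 247·69 + 169·84 = 7
t_75 = 247·7 + 169·69 = 78
t_76 = 247·78 + 169·7 = 225
t_77 = 247·225 + 169·78 = 149
t_78 = 247·149 + 169·225 = 76
t_79 = 247·76 + 169·149 = 177
t_80 = 247·177 + 169·76 = 243
t_81 = 247·243 + 169·177 = 78
t_82 = 247·78 + 169·243 = 173
t_83 = 247·173 + 169·78 = 105
t_84 = 247·105 + 169·173 = 132
t_85 = 247·132 + 169·105 = 173
t_86 = 247·173 + 169·132 = 15
t_87 = 247·15 + 169·173 = 174

174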